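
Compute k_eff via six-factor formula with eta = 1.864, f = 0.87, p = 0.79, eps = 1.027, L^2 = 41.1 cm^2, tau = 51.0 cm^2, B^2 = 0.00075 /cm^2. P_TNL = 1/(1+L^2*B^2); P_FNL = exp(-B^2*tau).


k_inf = eta*f*p*eps = 1.864*0.87*0.79*1.027 = 1.315718
P_TNL = 1/(1 + L^2*B^2) = 1/(1 + 41.1*0.00075) = 0.9700968
P_FNL = exp(-B^2*tau) = exp(-0.00075*51.0) = 0.9624723
k_eff = k_inf * P_TNL * P_FNL = 1.315718 * 0.9700968 * 0.9624723
k_eff = 1.2285

1.2285


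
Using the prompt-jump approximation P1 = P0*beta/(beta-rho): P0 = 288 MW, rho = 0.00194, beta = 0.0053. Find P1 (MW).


P1/P0 = beta / (beta - rho)
P1/P0 = 0.0053 / (0.0053 - 0.00194) = 1.577381
P1 = 288 * 1.577381 = 454.29 MW

454.29


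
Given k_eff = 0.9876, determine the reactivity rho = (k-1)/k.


rho = (k_eff - 1) / k_eff
rho = (0.9876 - 1) / 0.9876
rho = -0.012556

-0.012556


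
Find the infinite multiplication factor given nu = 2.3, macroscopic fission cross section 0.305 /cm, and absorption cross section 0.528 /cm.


k_inf = nu * Sigma_f / Sigma_a
k_inf = 2.3 * 0.305 / 0.528
k_inf = 1.3286

1.3286


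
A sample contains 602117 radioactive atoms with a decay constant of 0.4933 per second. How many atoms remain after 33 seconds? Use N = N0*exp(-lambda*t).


N = N0 * exp(-lambda * t)
N = 602117 * exp(-0.4933 * 33)
N = 0.051268

0.051268


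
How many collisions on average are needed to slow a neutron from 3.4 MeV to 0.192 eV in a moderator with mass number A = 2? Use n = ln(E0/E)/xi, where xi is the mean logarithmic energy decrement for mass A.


xi = 1 + (A-1)^2/(2A)*ln((A-1)/(A+1)) = 0.7253469 (for A = 2)
n = ln(E0/E) / xi
n = ln(3.4e6 / 0.192) / 0.7253469
n = ln(1.770833e+07) / 0.7253469 = 23.009

23.009


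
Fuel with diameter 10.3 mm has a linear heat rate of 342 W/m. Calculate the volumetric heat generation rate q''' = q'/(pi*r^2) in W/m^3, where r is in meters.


r = D / 2 / 1000 = 10.3 / 2 / 1000 = 0.00515 m
q''' = q' / (pi * r^2)
q''' = 342 / (pi * 0.00515^2)
q''' = 4.1045e+06 W/m^3

4.1045e+06


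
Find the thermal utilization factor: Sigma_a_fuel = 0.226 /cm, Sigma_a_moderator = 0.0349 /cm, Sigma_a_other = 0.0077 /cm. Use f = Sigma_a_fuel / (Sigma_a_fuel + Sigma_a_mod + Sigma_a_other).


f = Sigma_a_fuel / (Sigma_a_fuel + Sigma_a_mod + Sigma_a_other)
f = 0.226 / (0.226 + 0.0349 + 0.0077)
f = 0.84140

0.84140


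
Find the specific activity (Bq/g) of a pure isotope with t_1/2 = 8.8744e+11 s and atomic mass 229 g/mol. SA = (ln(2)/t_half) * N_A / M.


lambda = ln(2) / t_half = ln(2) / 8.8744e+11 = 7.810637e-13 /s
SA = lambda * N_A / M
SA = 7.810637e-13 * 6.022e23 / 229
SA = 2.0540e+09 Bq/g

2.0540e+09


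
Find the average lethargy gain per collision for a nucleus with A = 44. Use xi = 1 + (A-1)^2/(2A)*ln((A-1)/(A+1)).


xi = 1 + (A-1)^2/(2A) * ln((A-1)/(A+1))
xi = 1 + (44-1)^2/(2*44) * ln((44-1)/(44 +1))
xi = 0.044774

0.044774


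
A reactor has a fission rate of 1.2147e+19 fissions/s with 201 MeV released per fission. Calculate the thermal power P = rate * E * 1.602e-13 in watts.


P = fission_rate * E_MeV * 1.602e-13
P = 1.2147e+19 * 201 * 1.602e-13
P = 3.9114e+08 W

3.9114e+08


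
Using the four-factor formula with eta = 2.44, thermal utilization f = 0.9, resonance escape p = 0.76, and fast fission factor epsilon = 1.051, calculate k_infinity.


k_inf = eta * f * p * epsilon
k_inf = 2.44 * 0.9 * 0.76 * 1.051
k_inf = 1.7541

1.7541


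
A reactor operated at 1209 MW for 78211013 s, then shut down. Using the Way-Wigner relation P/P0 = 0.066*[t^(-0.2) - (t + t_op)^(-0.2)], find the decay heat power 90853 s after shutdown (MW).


P/P0 = 0.066 * [t^(-0.2) - (t + t_op)^(-0.2)]
P/P0 = 0.066 * [90853^(-0.2) - (90853 + 78211013)^(-0.2)]
P/P0 = 0.066 * [0.1019371 - 0.02637823] = 0.004986885
P = 1209 * 0.004986885 = 6.0291 MW

6.0291


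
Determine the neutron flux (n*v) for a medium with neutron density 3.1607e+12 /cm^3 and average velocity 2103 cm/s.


phi = n * v
phi = 3.1607e+12 * 2103
phi = 6.6470e+15 /cm^2/s

6.6470e+15


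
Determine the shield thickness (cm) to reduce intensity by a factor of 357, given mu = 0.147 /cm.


x = ln(factor) / mu
x = ln(357) / 0.147
x = 39.985 cm

39.985


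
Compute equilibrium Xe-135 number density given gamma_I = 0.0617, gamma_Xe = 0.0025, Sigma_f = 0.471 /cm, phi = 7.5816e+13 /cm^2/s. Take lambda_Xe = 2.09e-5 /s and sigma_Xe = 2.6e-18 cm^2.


Xe_eq = (gamma_I + gamma_Xe) * Sigma_f * phi / (lambda_Xe + sigma_Xe * phi)
Numerator = (0.0617 + 0.0025) * 0.471 * 7.5816e+13 = 2.292539e+12
Denominator = 2.09e-5 + 2.6e-18 * 7.5816e+13 = 2.180216e-04
Xe_eq = 2.292539e+12 / 2.180216e-04 = 1.0515e+16 /cm^3

1.0515e+16


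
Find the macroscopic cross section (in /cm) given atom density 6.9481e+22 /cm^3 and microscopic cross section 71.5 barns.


Sigma = N * sigma_barns * 1e-24
Sigma = 6.9481e+22 * 71.5 * 1e-24
Sigma = 4.9679 /cm

4.9679


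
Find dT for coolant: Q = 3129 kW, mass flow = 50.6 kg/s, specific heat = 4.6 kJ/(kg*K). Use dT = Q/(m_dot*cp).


dT = Q / (m_dot * cp)
dT = 3129 / (50.6 * 4.6)
dT = 13.443 C

13.443


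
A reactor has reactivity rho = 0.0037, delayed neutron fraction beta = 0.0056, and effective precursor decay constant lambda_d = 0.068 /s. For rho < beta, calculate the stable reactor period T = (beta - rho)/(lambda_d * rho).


T = (beta - rho) / (lambda_d * rho)
T = (0.0056 - 0.0037) / (0.068 * 0.0037)
T = 7.5517 s

7.5517


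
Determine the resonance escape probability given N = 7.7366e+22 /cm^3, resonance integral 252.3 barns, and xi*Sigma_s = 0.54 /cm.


p = exp(-N * I * 1e-24 / (xi*Sigma_s))
p = exp(-7.7366e+22 * 252.3 * 1e-24 / 0.54)
p = 2.0022e-16

2.0022e-16


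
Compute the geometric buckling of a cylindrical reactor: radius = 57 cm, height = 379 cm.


B^2 = (2.405/R)^2 + (pi/H)^2
B^2 = (2.405/57)^2 + (pi/379)^2
B^2 = 0.0018490 /cm^2

0.0018490


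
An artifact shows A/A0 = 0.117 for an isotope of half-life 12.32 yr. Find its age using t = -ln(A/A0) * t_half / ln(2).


lambda = ln(2) / t_half = ln(2) / 12.32 = 0.05626195 /yr
t = -ln(A/A0) / lambda
t = -ln(0.117) / 0.05626195
t = 38.136 yr

38.136


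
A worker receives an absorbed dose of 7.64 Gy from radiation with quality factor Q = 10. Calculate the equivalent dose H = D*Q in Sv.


H = D * Q
H = 7.64 * 10
H = 76.400 Sv

76.400


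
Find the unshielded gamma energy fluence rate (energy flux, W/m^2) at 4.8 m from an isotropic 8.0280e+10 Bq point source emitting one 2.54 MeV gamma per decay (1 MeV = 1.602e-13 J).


psi = A * E * 1.602e-13 / (4*pi*r^2)
psi = 8.0280e+10 * 2.54 * 1.602e-13 / (4*pi*4.8^2)
psi = 1.1283e-04 W/m^2

1.1283e-04


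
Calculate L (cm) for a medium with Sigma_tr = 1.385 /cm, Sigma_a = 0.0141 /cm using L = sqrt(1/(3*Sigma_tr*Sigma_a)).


D = 1 / (3 * Sigma_tr) = 1 / (3 * 1.385) = 0.2406739 cm
L = sqrt(D / Sigma_a)
L = sqrt(0.2406739 / 0.0141)
L = 4.1315 cm

4.1315


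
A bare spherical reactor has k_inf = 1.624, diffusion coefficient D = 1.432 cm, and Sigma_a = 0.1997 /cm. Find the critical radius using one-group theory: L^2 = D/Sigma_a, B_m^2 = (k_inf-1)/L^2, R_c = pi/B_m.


L^2 = D / Sigma_a = 1.432 / 0.1997 = 7.170756 cm^2
B_m^2 = (k_inf - 1) / L^2 = (1.624 - 1) / 7.170756 = 0.08702011 /cm^2
For a bare sphere: B_g = pi/R, so R_c = pi / sqrt(B_m^2)
R_c = pi / sqrt(0.08702011) = 10.650 cm

10.650


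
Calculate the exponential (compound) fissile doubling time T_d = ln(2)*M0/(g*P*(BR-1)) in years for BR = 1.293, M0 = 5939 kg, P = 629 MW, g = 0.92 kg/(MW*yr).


Breeding gain G = BR - 1 = 1.293 - 1 = 0.293
Fissile production rate = g * P * G = 0.92 * 629 * 0.293 = 169.55324 kg/yr
T_d = ln(2) * M0 / (g * P * G)
T_d = ln(2) * 5939 / 169.55324 = 24.279 yr

24.279


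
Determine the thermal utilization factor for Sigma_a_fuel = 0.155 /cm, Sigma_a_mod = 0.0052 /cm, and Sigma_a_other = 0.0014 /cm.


f = Sigma_a_fuel / (Sigma_a_fuel + Sigma_a_mod + Sigma_a_other)
f = 0.155 / (0.155 + 0.0052 + 0.0014)
f = 0.95916

0.95916


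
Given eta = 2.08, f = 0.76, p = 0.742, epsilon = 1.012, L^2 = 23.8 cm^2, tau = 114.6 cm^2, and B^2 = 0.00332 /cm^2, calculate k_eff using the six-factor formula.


k_inf = eta*f*p*eps = 2.08*0.76*0.742*1.012 = 1.187029
P_TNL = 1/(1 + L^2*B^2) = 1/(1 + 23.8*0.00332) = 0.9267703
P_FNL = exp(-B^2*tau) = exp(-0.00332*114.6) = 0.6835387
k_eff = k_inf * P_TNL * P_FNL = 1.187029 * 0.9267703 * 0.6835387
k_eff = 0.75196

0.75196


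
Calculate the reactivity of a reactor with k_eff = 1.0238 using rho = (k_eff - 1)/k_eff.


rho = (k_eff - 1) / k_eff
rho = (1.0238 - 1) / 1.0238
rho = 0.023247

0.023247


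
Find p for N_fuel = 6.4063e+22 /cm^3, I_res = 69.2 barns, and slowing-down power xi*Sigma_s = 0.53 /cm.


p = exp(-N * I * 1e-24 / (xi*Sigma_s))
p = exp(-6.4063e+22 * 69.2 * 1e-24 / 0.53)
p = 2.3300e-04

2.3300e-04


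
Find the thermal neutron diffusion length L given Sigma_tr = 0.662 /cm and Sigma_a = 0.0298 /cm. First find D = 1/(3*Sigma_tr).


D = 1 / (3 * Sigma_tr) = 1 / (3 * 0.662) = 0.5035247 cm
L = sqrt(D / Sigma_a)
L = sqrt(0.5035247 / 0.0298)
L = 4.1106 cm

4.1106


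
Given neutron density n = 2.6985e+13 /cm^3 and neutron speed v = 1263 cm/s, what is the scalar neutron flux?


phi = n * v
phi = 2.6985e+13 * 1263
phi = 3.4082e+16 /cm^2/s

3.4082e+16


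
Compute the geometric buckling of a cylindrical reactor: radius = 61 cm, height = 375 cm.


B^2 = (2.405/R)^2 + (pi/H)^2
B^2 = (2.405/61)^2 + (pi/375)^2
B^2 = 0.0016246 /cm^2

0.0016246


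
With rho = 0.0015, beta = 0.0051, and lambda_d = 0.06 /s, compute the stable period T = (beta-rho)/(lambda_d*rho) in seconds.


T = (beta - rho) / (lambda_d * rho)
T = (0.0051 - 0.0015) / (0.06 * 0.0015)
T = 40.000 s

40.000


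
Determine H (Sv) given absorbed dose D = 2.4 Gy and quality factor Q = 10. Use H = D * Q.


H = D * Q
H = 2.4 * 10
H = 24.000 Sv

24.000


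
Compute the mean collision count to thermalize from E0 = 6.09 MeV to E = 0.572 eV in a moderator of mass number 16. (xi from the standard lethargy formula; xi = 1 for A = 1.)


xi = 1 + (A-1)^2/(2A)*ln((A-1)/(A+1)) = 0.1199467 (for A = 16)
n = ln(E0/E) / xi
n = ln(6.09e6 / 0.572) / 0.1199467
n = ln(1.064685e+07) / 0.1199467 = 134.90

134.90


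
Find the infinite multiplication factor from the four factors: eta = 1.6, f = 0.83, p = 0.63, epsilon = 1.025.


k_inf = eta * f * p * epsilon
k_inf = 1.6 * 0.83 * 0.63 * 1.025
k_inf = 0.85756

0.85756


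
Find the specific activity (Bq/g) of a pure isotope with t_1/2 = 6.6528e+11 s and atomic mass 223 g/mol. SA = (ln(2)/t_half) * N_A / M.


lambda = ln(2) / t_half = ln(2) / 6.6528e+11 = 1.041888e-12 /s
SA = lambda * N_A / M
SA = 1.041888e-12 * 6.022e23 / 223
SA = 2.8136e+09 Bq/g

2.8136e+09


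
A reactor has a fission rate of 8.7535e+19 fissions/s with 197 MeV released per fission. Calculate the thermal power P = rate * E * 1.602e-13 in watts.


P = fission_rate * E_MeV * 1.602e-13
P = 8.7535e+19 * 197 * 1.602e-13
P = 2.7626e+09 W

2.7626e+09


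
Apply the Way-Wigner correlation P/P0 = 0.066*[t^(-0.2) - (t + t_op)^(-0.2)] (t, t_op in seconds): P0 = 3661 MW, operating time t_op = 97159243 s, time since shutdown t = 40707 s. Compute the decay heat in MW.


P/P0 = 0.066 * [t^(-0.2) - (t + t_op)^(-0.2)]
P/P0 = 0.066 * [40707^(-0.2) - (40707 + 97159243)^(-0.2)]
P/P0 = 0.066 * [0.1196923 - 0.02526195] = 0.006232403
P = 3661 * 0.006232403 = 22.817 MW

22.817


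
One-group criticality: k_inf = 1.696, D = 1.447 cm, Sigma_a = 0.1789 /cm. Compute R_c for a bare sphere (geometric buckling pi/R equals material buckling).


L^2 = D / Sigma_a = 1.447 / 0.1789 = 8.088317 cm^2
B_m^2 = (k_inf - 1) / L^2 = (1.696 - 1) / 8.088317 = 0.08605004 /cm^2
For a bare sphere: B_g = pi/R, so R_c = pi / sqrt(B_m^2)
R_c = pi / sqrt(0.08605004) = 10.710 cm

10.710


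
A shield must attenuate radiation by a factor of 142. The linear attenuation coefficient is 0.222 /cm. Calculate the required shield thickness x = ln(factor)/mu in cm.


x = ln(factor) / mu
x = ln(142) / 0.222
x = 22.324 cm

22.324


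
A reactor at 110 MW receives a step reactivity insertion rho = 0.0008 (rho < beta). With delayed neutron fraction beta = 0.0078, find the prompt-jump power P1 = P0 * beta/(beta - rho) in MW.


P1/P0 = beta / (beta - rho)
P1/P0 = 0.0078 / (0.0078 - 0.0008) = 1.114286
P1 = 110 * 1.114286 = 122.57 MW

122.57


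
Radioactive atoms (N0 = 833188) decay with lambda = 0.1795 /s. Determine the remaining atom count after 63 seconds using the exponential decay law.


N = N0 * exp(-lambda * t)
N = 833188 * exp(-0.1795 * 63)
N = 10.222

10.222


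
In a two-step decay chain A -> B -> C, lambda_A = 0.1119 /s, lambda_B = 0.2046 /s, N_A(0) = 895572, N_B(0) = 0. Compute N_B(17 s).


N_B(t) = lambda_A * N_A0 / (lambda_B - lambda_A) * [exp(-lambda_A*t) - exp(-lambda_B*t)]
exp(-0.1119*17) = 0.1492250; exp(-0.2046*17) = 0.03086291
N_B = 0.1119 * 895572 / (0.2046 - 0.1119) * (0.1492250 - 0.03086291)
N_B = 127957

127957


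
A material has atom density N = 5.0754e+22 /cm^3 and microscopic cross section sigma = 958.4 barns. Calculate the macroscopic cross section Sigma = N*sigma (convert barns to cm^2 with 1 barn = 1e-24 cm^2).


Sigma = N * sigma_barns * 1e-24
Sigma = 5.0754e+22 * 958.4 * 1e-24
Sigma = 48.643 /cm

48.643


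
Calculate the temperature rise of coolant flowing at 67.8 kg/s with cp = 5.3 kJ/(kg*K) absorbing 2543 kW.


dT = Q / (m_dot * cp)
dT = 2543 / (67.8 * 5.3)
dT = 7.0769 C

7.0769


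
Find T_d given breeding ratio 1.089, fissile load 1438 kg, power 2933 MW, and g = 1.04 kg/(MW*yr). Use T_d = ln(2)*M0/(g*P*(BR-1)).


Breeding gain G = BR - 1 = 1.089 - 1 = 0.089
Fissile production rate = g * P * G = 1.04 * 2933 * 0.089 = 271.47848 kg/yr
T_d = ln(2) * M0 / (g * P * G)
T_d = ln(2) * 1438 / 271.47848 = 3.6715 yr

3.6715


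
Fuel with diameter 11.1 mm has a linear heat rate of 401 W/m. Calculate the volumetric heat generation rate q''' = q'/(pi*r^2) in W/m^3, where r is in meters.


r = D / 2 / 1000 = 11.1 / 2 / 1000 = 0.00555 m
q''' = q' / (pi * r^2)
q''' = 401 / (pi * 0.00555^2)
q''' = 4.1439e+06 W/m^3

4.1439e+06


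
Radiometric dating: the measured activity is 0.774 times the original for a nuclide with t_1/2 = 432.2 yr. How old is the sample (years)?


lambda = ln(2) / t_half = ln(2) / 432.2 = 0.001603765 /yr
t = -ln(A/A0) / lambda
t = -ln(0.774) / 0.001603765
t = 159.74 yr

159.74


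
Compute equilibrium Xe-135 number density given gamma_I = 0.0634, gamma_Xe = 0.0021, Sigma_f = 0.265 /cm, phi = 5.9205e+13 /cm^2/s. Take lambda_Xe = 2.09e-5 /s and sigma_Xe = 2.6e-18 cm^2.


Xe_eq = (gamma_I + gamma_Xe) * Sigma_f * phi / (lambda_Xe + sigma_Xe * phi)
Numerator = (0.0634 + 0.0021) * 0.265 * 5.9205e+13 = 1.027651e+12
Denominator = 2.09e-5 + 2.6e-18 * 5.9205e+13 = 1.748330e-04
Xe_eq = 1.027651e+12 / 1.748330e-04 = 5.8779e+15 /cm^3

5.8779e+15


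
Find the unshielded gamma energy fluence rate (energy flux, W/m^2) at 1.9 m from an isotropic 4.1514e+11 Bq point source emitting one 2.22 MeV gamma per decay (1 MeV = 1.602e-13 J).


psi = A * E * 1.602e-13 / (4*pi*r^2)
psi = 4.1514e+11 * 2.22 * 1.602e-13 / (4*pi*1.9^2)
psi = 0.0032546 W/m^2

0.0032546


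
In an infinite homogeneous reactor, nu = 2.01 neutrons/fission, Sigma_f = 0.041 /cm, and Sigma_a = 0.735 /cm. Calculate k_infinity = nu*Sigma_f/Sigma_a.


k_inf = nu * Sigma_f / Sigma_a
k_inf = 2.01 * 0.041 / 0.735
k_inf = 0.11212

0.11212


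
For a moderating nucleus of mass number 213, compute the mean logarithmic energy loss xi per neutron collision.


xi = 1 + (A-1)^2/(2A) * ln((A-1)/(A+1))
xi = 1 + (213-1)^2/(2*213) * ln((213-1)/(213 +1))
xi = 0.0093604

0.0093604


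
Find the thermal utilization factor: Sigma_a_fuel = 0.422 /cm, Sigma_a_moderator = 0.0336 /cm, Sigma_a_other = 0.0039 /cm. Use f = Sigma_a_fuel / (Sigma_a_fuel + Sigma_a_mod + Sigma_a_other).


f = Sigma_a_fuel / (Sigma_a_fuel + Sigma_a_mod + Sigma_a_other)
f = 0.422 / (0.422 + 0.0336 + 0.0039)
f = 0.91839

0.91839


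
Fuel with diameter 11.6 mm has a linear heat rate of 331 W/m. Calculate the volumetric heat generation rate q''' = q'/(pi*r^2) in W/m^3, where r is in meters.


r = D / 2 / 1000 = 11.6 / 2 / 1000 = 0.0058 m
q''' = q' / (pi * r^2)
q''' = 331 / (pi * 0.0058^2)
q''' = 3.1320e+06 W/m^3

3.1320e+06


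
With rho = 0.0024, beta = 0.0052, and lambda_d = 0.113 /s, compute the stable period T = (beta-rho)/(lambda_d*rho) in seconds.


T = (beta - rho) / (lambda_d * rho)
T = (0.0052 - 0.0024) / (0.113 * 0.0024)
T = 10.324 s

10.324


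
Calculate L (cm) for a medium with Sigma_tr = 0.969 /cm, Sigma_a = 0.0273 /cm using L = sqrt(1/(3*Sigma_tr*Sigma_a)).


D = 1 / (3 * Sigma_tr) = 1 / (3 * 0.969) = 0.3439972 cm
L = sqrt(D / Sigma_a)
L = sqrt(0.3439972 / 0.0273)
L = 3.5497 cm

3.5497


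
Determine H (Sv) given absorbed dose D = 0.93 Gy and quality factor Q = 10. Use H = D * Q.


H = D * Q
H = 0.93 * 10
H = 9.3000 Sv

9.3000


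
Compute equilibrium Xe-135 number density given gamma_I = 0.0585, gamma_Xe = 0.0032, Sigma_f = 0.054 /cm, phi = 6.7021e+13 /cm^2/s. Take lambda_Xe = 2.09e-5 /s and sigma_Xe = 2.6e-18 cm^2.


Xe_eq = (gamma_I + gamma_Xe) * Sigma_f * phi / (lambda_Xe + sigma_Xe * phi)
Numerator = (0.0585 + 0.0032) * 0.054 * 6.7021e+13 = 2.233006e+11
Denominator = 2.09e-5 + 2.6e-18 * 6.7021e+13 = 1.951546e-04
Xe_eq = 2.233006e+11 / 1.951546e-04 = 1.1442e+15 /cm^3

1.1442e+15


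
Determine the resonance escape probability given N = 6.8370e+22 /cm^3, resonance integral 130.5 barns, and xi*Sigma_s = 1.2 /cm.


p = exp(-N * I * 1e-24 / (xi*Sigma_s))
p = exp(-6.8370e+22 * 130.5 * 1e-24 / 1.2)
p = 5.9009e-04

5.9009e-04


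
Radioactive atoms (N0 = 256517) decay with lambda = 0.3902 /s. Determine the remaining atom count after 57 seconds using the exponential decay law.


N = N0 * exp(-lambda * t)
N = 256517 * exp(-0.3902 * 57)
N = 5.6208e-05

5.6208e-05


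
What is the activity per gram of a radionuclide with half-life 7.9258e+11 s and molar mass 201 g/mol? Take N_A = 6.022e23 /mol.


lambda = ln(2) / t_half = ln(2) / 7.9258e+11 = 8.745454e-13 /s
SA = lambda * N_A / M
SA = 8.745454e-13 * 6.022e23 / 201
SA = 2.6202e+09 Bq/g

2.6202e+09


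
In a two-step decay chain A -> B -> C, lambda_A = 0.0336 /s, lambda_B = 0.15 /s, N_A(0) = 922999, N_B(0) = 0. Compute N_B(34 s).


N_B(t) = lambda_A * N_A0 / (lambda_B - lambda_A) * [exp(-lambda_A*t) - exp(-lambda_B*t)]
exp(-0.0336*34) = 0.3190524; exp(-0.15*34) = 0.006096747
N_B = 0.0336 * 922999 / (0.15 - 0.0336) * (0.3190524 - 0.006096747)
N_B = 83382

83382


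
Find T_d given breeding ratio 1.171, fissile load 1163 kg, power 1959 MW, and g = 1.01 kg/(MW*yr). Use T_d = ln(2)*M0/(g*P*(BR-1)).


Breeding gain G = BR - 1 = 1.171 - 1 = 0.171
Fissile production rate = g * P * G = 1.01 * 1959 * 0.171 = 338.33889 kg/yr
T_d = ln(2) * M0 / (g * P * G)
T_d = ln(2) * 1163 / 338.33889 = 2.3826 yr

2.3826


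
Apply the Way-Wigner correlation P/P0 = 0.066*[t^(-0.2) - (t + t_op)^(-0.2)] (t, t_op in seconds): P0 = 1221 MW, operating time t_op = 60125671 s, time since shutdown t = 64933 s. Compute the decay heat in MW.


P/P0 = 0.066 * [t^(-0.2) - (t + t_op)^(-0.2)]
P/P0 = 0.066 * [64933^(-0.2) - (64933 + 60125671)^(-0.2)]
P/P0 = 0.066 * [0.1090202 - 0.02780317] = 0.005360324
P = 1221 * 0.005360324 = 6.5450 MW

6.5450


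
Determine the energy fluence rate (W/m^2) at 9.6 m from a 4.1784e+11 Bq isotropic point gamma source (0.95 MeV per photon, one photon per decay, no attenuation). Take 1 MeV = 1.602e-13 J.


psi = A * E * 1.602e-13 / (4*pi*r^2)
psi = 4.1784e+11 * 0.95 * 1.602e-13 / (4*pi*9.6^2)
psi = 5.4909e-05 W/m^2

5.4909e-05


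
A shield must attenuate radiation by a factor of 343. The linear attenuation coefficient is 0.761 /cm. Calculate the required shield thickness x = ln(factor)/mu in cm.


x = ln(factor) / mu
x = ln(343) / 0.761
x = 7.6711 cm

7.6711


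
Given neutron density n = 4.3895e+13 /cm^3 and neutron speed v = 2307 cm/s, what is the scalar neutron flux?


phi = n * v
phi = 4.3895e+13 * 2307
phi = 1.0127e+17 /cm^2/s

1.0127e+17


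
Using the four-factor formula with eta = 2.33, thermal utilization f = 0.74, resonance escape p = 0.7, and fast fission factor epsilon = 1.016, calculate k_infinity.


k_inf = eta * f * p * epsilon
k_inf = 2.33 * 0.74 * 0.7 * 1.016
k_inf = 1.2263

1.2263


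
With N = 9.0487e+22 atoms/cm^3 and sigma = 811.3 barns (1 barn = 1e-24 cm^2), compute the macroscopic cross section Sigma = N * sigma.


Sigma = N * sigma_barns * 1e-24
Sigma = 9.0487e+22 * 811.3 * 1e-24
Sigma = 73.412 /cm

73.412


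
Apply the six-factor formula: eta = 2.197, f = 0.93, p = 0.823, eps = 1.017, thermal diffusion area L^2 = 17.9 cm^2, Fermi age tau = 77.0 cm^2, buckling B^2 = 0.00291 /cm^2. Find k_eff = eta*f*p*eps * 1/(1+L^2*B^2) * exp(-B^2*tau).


k_inf = eta*f*p*eps = 2.197*0.93*0.823*1.017 = 1.710148
P_TNL = 1/(1 + L^2*B^2) = 1/(1 + 17.9*0.00291) = 0.9504899
P_FNL = exp(-B^2*tau) = exp(-0.00291*77.0) = 0.7992592
k_eff = k_inf * P_TNL * P_FNL = 1.710148 * 0.9504899 * 0.7992592
k_eff = 1.2992

1.2992


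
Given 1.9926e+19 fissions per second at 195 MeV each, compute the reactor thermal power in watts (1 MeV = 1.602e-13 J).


P = fission_rate * E_MeV * 1.602e-13
P = 1.9926e+19 * 195 * 1.602e-13
P = 6.2247e+08 W

6.2247e+08


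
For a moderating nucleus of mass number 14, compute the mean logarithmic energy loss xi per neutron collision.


xi = 1 + (A-1)^2/(2A) * ln((A-1)/(A+1))
xi = 1 + (14-1)^2/(2*14) * ln((14-1)/(14 +1))
xi = 0.13628

0.13628


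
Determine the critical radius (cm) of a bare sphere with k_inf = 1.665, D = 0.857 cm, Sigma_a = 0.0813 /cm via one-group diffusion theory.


L^2 = D / Sigma_a = 0.857 / 0.0813 = 10.54121 cm^2
B_m^2 = (k_inf - 1) / L^2 = (1.665 - 1) / 10.54121 = 0.06308574 /cm^2
For a bare sphere: B_g = pi/R, so R_c = pi / sqrt(B_m^2)
R_c = pi / sqrt(0.06308574) = 12.508 cm

12.508


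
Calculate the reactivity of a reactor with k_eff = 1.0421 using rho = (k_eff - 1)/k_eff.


rho = (k_eff - 1) / k_eff
rho = (1.0421 - 1) / 1.0421
rho = 0.040399

0.040399


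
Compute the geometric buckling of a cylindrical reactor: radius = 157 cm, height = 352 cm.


B^2 = (2.405/R)^2 + (pi/H)^2
B^2 = (2.405/157)^2 + (pi/352)^2
B^2 = 3.1431e-04 /cm^2

3.1431e-04


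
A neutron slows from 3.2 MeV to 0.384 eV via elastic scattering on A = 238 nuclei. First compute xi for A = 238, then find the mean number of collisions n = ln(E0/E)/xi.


xi = 1 + (A-1)^2/(2A)*ln((A-1)/(A+1)) = 0.008379872 (for A = 238)
n = ln(E0/E) / xi
n = ln(3.2e6 / 0.384) / 0.008379872
n = ln(8.333333e+06) / 0.008379872 = 1901.7

1901.7


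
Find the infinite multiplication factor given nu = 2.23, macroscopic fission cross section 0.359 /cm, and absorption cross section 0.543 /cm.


k_inf = nu * Sigma_f / Sigma_a
k_inf = 2.23 * 0.359 / 0.543
k_inf = 1.4743

1.4743


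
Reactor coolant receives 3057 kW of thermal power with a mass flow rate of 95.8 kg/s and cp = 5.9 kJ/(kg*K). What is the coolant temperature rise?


dT = Q / (m_dot * cp)
dT = 3057 / (95.8 * 5.9)
dT = 5.4085 C

5.4085


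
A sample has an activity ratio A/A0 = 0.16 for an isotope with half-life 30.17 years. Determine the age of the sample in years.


lambda = ln(2) / t_half = ln(2) / 30.17 = 0.02297472 /yr
t = -ln(A/A0) / lambda
t = -ln(0.16) / 0.02297472
t = 79.765 yr

79.765


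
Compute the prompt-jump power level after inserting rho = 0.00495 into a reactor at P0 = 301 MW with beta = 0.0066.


P1/P0 = beta / (beta - rho)
P1/P0 = 0.0066 / (0.0066 - 0.00495) = 4.000000
P1 = 301 * 4.000000 = 1204.0 MW

1204.0


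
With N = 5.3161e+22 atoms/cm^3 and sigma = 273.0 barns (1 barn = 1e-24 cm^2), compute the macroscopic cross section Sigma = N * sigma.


Sigma = N * sigma_barns * 1e-24
Sigma = 5.3161e+22 * 273.0 * 1e-24
Sigma = 14.513 /cm

14.513


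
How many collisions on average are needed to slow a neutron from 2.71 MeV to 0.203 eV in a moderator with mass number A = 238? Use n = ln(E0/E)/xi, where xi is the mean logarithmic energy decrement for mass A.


xi = 1 + (A-1)^2/(2A)*ln((A-1)/(A+1)) = 0.008379872 (for A = 238)
n = ln(E0/E) / xi
n = ln(2.71e6 / 0.203) / 0.008379872
n = ln(1.334975e+07) / 0.008379872 = 1957.9

1957.9


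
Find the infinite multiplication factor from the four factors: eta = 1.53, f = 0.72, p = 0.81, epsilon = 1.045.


k_inf = eta * f * p * epsilon
k_inf = 1.53 * 0.72 * 0.81 * 1.045
k_inf = 0.93245

0.93245


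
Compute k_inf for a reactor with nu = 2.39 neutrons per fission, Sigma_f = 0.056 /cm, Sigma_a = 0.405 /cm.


k_inf = nu * Sigma_f / Sigma_a
k_inf = 2.39 * 0.056 / 0.405
k_inf = 0.33047

0.33047


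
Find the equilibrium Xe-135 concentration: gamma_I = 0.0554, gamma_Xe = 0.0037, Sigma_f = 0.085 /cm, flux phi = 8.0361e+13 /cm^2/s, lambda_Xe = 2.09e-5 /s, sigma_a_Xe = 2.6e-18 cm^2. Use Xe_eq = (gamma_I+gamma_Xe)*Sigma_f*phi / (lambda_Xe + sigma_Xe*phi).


Xe_eq = (gamma_I + gamma_Xe) * Sigma_f * phi / (lambda_Xe + sigma_Xe * phi)
Numerator = (0.0554 + 0.0037) * 0.085 * 8.0361e+13 = 4.036935e+11
Denominator = 2.09e-5 + 2.6e-18 * 8.0361e+13 = 2.298386e-04
Xe_eq = 4.036935e+11 / 2.298386e-04 = 1.7564e+15 /cm^3

1.7564e+15


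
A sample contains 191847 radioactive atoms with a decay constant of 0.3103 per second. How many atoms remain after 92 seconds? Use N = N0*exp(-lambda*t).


N = N0 * exp(-lambda * t)
N = 191847 * exp(-0.3103 * 92)
N = 7.6717e-08

7.6717e-08


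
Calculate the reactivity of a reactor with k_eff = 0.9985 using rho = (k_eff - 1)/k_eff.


rho = (k_eff - 1) / k_eff
rho = (0.9985 - 1) / 0.9985
rho = -0.0015023

-0.0015023


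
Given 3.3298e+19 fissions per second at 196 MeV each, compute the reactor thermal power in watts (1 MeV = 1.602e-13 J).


P = fission_rate * E_MeV * 1.602e-13
P = 3.3298e+19 * 196 * 1.602e-13
P = 1.0455e+09 W

1.0455e+09


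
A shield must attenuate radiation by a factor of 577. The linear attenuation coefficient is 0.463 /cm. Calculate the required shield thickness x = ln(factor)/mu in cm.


x = ln(factor) / mu
x = ln(577) / 0.463
x = 13.732 cm

13.732


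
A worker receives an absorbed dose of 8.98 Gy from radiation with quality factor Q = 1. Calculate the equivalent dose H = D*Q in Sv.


H = D * Q
H = 8.98 * 1
H = 8.9800 Sv

8.9800


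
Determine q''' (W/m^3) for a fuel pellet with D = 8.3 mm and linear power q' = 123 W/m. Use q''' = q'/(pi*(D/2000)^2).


r = D / 2 / 1000 = 8.3 / 2 / 1000 = 0.00415 m
q''' = q' / (pi * r^2)
q''' = 123 / (pi * 0.00415^2)
q''' = 2.2733e+06 W/m^3

2.2733e+06


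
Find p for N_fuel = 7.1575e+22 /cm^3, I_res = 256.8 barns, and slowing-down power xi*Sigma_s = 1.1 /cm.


p = exp(-N * I * 1e-24 / (xi*Sigma_s))
p = exp(-7.1575e+22 * 256.8 * 1e-24 / 1.1)
p = 5.5354e-08

5.5354e-08


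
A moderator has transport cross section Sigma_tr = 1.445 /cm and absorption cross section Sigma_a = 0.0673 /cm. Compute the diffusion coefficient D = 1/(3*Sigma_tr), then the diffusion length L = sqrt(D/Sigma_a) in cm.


D = 1 / (3 * Sigma_tr) = 1 / (3 * 1.445) = 0.2306805 cm
L = sqrt(D / Sigma_a)
L = sqrt(0.2306805 / 0.0673)
L = 1.8514 cm

1.8514


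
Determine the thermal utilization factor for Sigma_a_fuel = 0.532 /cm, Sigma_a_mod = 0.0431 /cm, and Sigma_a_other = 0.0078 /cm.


f = Sigma_a_fuel / (Sigma_a_fuel + Sigma_a_mod + Sigma_a_other)
f = 0.532 / (0.532 + 0.0431 + 0.0078)
f = 0.91268

0.91268


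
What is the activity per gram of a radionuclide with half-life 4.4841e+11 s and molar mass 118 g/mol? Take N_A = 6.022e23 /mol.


lambda = ln(2) / t_half = ln(2) / 4.4841e+11 = 1.545789e-12 /s
SA = lambda * N_A / M
SA = 1.545789e-12 * 6.022e23 / 118
SA = 7.8888e+09 Bq/g

7.8888e+09


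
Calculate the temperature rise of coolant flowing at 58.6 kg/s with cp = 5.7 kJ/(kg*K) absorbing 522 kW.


dT = Q / (m_dot * cp)
dT = 522 / (58.6 * 5.7)
dT = 1.5628 C

1.5628


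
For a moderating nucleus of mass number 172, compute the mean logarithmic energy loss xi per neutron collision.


xi = 1 + (A-1)^2/(2A) * ln((A-1)/(A+1))
xi = 1 + (172-1)^2/(2*172) * ln((172-1)/(172 +1))
xi = 0.011583

0.011583


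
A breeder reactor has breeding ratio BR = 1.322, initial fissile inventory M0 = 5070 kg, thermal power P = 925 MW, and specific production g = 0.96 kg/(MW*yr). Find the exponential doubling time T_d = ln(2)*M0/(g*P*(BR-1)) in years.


Breeding gain G = BR - 1 = 1.322 - 1 = 0.322
Fissile production rate = g * P * G = 0.96 * 925 * 0.322 = 285.936 kg/yr
T_d = ln(2) * M0 / (g * P * G)
T_d = ln(2) * 5070 / 285.936 = 12.290 yr

12.290


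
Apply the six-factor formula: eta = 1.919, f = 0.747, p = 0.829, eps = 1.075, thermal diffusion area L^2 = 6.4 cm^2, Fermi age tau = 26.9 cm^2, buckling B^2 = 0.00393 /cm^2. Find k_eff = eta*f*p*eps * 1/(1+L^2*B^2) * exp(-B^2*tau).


k_inf = eta*f*p*eps = 1.919*0.747*0.829*1.075 = 1.277493
P_TNL = 1/(1 + L^2*B^2) = 1/(1 + 6.4*0.00393) = 0.9754651
P_FNL = exp(-B^2*tau) = exp(-0.00393*26.9) = 0.8996792
k_eff = k_inf * P_TNL * P_FNL = 1.277493 * 0.9754651 * 0.8996792
k_eff = 1.1211

1.1211


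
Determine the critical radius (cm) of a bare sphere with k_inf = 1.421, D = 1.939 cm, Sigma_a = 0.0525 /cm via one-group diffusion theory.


L^2 = D / Sigma_a = 1.939 / 0.0525 = 36.93333 cm^2
B_m^2 = (k_inf - 1) / L^2 = (1.421 - 1) / 36.93333 = 0.01139892 /cm^2
For a bare sphere: B_g = pi/R, so R_c = pi / sqrt(B_m^2)
R_c = pi / sqrt(0.01139892) = 29.425 cm

29.425


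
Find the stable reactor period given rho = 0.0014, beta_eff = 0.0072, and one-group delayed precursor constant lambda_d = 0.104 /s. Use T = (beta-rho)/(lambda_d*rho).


T = (beta - rho) / (lambda_d * rho)
T = (0.0072 - 0.0014) / (0.104 * 0.0014)
T = 39.835 s

39.835


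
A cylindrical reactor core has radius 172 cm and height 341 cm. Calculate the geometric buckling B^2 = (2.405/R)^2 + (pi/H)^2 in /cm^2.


B^2 = (2.405/R)^2 + (pi/H)^2
B^2 = (2.405/172)^2 + (pi/341)^2
B^2 = 2.8039e-04 /cm^2

2.8039e-04


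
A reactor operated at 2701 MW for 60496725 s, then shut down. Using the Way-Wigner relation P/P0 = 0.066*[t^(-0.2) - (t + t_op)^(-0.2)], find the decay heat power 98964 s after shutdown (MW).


P/P0 = 0.066 * [t^(-0.2) - (t + t_op)^(-0.2)]
P/P0 = 0.066 * [98964^(-0.2) - (98964 + 60496725)^(-0.2)]
P/P0 = 0.066 * [0.1002085 - 0.02776589] = 0.004781212
P = 2701 * 0.004781212 = 12.914 MW

12.914


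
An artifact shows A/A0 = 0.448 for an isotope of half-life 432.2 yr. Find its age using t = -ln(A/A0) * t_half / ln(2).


lambda = ln(2) / t_half = ln(2) / 432.2 = 0.001603765 /yr
t = -ln(A/A0) / lambda
t = -ln(0.448) / 0.001603765
t = 500.67 yr

500.67


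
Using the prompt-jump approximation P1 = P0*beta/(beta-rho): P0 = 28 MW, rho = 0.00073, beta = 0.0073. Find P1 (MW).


P1/P0 = beta / (beta - rho)
P1/P0 = 0.0073 / (0.0073 - 0.00073) = 1.111111
P1 = 28 * 1.111111 = 31.111 MW

31.111


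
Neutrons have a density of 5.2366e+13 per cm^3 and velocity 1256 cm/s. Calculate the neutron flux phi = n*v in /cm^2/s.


phi = n * v
phi = 5.2366e+13 * 1256
phi = 6.5772e+16 /cm^2/s

6.5772e+16


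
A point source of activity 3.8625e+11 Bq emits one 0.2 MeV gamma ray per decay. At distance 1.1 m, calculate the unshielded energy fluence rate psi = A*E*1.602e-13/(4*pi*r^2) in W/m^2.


psi = A * E * 1.602e-13 / (4*pi*r^2)
psi = 3.8625e+11 * 0.2 * 1.602e-13 / (4*pi*1.1^2)
psi = 8.1389e-04 W/m^2

8.1389e-04


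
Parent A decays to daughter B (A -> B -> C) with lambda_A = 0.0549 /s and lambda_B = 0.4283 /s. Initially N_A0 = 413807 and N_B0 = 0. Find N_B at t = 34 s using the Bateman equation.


N_B(t) = lambda_A * N_A0 / (lambda_B - lambda_A) * [exp(-lambda_A*t) - exp(-lambda_B*t)]
exp(-0.0549*34) = 0.1546486; exp(-0.4283*34) = 4.739329e-07
N_B = 0.0549 * 413807 / (0.4283 - 0.0549) * (0.1546486 - 4.739329e-07)
N_B = 9408.9

9408.9


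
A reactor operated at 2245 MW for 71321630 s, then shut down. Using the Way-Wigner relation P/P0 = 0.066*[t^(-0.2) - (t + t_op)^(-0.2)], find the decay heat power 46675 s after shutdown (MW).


P/P0 = 0.066 * [t^(-0.2) - (t + t_op)^(-0.2)]
P/P0 = 0.066 * [46675^(-0.2) - (46675 + 71321630)^(-0.2)]
P/P0 = 0.066 * [0.1164617 - 0.02687193] = 0.005912925
P = 2245 * 0.005912925 = 13.275 MW

13.275


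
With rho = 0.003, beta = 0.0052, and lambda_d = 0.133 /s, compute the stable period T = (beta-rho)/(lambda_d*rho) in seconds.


T = (beta - rho) / (lambda_d * rho)
T = (0.0052 - 0.003) / (0.133 * 0.003)
T = 5.5138 s

5.5138


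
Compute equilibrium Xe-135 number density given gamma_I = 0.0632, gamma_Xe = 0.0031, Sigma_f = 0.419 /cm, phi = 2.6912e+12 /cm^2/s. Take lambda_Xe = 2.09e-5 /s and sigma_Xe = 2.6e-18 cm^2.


Xe_eq = (gamma_I + gamma_Xe) * Sigma_f * phi / (lambda_Xe + sigma_Xe * phi)
Numerator = (0.0632 + 0.0031) * 0.419 * 2.6912e+12 = 7.476073e+10
Denominator = 2.09e-5 + 2.6e-18 * 2.6912e+12 = 2.789712e-05
Xe_eq = 7.476073e+10 / 2.789712e-05 = 2.6799e+15 /cm^3

2.6799e+15


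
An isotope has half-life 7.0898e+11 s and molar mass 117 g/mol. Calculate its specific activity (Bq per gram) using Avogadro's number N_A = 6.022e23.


lambda = ln(2) / t_half = ln(2) / 7.0898e+11 = 9.776682e-13 /s
SA = lambda * N_A / M
SA = 9.776682e-13 * 6.022e23 / 117
SA = 5.0321e+09 Bq/g

5.0321e+09


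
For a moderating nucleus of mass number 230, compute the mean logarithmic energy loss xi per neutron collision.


xi = 1 + (A-1)^2/(2A) * ln((A-1)/(A+1))
xi = 1 + (230-1)^2/(2*230) * ln((230-1)/(230 +1))
xi = 0.0086705

0.0086705


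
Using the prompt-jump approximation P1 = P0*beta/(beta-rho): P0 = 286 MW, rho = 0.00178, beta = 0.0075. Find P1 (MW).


P1/P0 = beta / (beta - rho)
P1/P0 = 0.0075 / (0.0075 - 0.00178) = 1.311189
P1 = 286 * 1.311189 = 375.00 MW

375.00


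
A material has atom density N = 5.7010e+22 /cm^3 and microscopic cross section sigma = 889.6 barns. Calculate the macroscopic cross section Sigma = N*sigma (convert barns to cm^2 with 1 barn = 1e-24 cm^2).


Sigma = N * sigma_barns * 1e-24
Sigma = 5.7010e+22 * 889.6 * 1e-24
Sigma = 50.716 /cm

50.716


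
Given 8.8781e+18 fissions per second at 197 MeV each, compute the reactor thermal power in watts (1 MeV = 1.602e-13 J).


P = fission_rate * E_MeV * 1.602e-13
P = 8.8781e+18 * 197 * 1.602e-13
P = 2.8019e+08 W

2.8019e+08


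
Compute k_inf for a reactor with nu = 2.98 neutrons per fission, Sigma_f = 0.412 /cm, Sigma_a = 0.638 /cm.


k_inf = nu * Sigma_f / Sigma_a
k_inf = 2.98 * 0.412 / 0.638
k_inf = 1.9244

1.9244


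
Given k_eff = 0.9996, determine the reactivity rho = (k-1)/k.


rho = (k_eff - 1) / k_eff
rho = (0.9996 - 1) / 0.9996
rho = -4.0016e-04

-4.0016e-04


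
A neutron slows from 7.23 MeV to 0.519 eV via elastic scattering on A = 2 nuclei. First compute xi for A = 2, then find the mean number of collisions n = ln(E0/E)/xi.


xi = 1 + (A-1)^2/(2A)*ln((A-1)/(A+1)) = 0.7253469 (for A = 2)
n = ln(E0/E) / xi
n = ln(7.23e6 / 0.519) / 0.7253469
n = ln(1.393064e+07) / 0.7253469 = 22.678

22.678


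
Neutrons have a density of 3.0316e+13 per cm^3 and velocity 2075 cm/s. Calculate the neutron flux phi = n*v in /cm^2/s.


phi = n * v
phi = 3.0316e+13 * 2075
phi = 6.2906e+16 /cm^2/s

6.2906e+16


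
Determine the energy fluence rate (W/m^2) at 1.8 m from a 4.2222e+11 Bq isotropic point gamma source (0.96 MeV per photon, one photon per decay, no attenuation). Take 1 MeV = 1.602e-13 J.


psi = A * E * 1.602e-13 / (4*pi*r^2)
psi = 4.2222e+11 * 0.96 * 1.602e-13 / (4*pi*1.8^2)
psi = 0.0015948 W/m^2

0.0015948


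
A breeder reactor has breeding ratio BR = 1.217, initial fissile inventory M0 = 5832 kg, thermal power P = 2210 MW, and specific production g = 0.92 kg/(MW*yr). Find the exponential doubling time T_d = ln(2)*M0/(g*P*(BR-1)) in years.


Breeding gain G = BR - 1 = 1.217 - 1 = 0.217
Fissile production rate = g * P * G = 0.92 * 2210 * 0.217 = 441.2044 kg/yr
T_d = ln(2) * M0 / (g * P * G)
T_d = ln(2) * 5832 / 441.2044 = 9.1623 yr

9.1623


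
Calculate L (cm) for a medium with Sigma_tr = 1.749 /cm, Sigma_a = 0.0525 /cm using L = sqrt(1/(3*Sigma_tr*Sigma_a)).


D = 1 / (3 * Sigma_tr) = 1 / (3 * 1.749) = 0.1905851 cm
L = sqrt(D / Sigma_a)
L = sqrt(0.1905851 / 0.0525)
L = 1.9053 cm

1.9053


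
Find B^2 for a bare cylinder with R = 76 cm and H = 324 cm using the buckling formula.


B^2 = (2.405/R)^2 + (pi/H)^2
B^2 = (2.405/76)^2 + (pi/324)^2
B^2 = 0.0010954 /cm^2

0.0010954


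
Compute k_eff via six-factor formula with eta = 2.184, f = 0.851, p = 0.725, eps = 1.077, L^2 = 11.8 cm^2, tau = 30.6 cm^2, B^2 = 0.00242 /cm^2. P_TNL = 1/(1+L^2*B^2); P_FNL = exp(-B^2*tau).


k_inf = eta*f*p*eps = 2.184*0.851*0.725*1.077 = 1.451229
P_TNL = 1/(1 + L^2*B^2) = 1/(1 + 11.8*0.00242) = 0.9722368
P_FNL = exp(-B^2*tau) = exp(-0.00242*30.6) = 0.9286234
k_eff = k_inf * P_TNL * P_FNL = 1.451229 * 0.9722368 * 0.9286234
k_eff = 1.3102

1.3102


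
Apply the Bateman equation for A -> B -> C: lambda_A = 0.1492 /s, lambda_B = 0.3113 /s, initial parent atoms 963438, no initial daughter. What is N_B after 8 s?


N_B(t) = lambda_A * N_A0 / (lambda_B - lambda_A) * [exp(-lambda_A*t) - exp(-lambda_B*t)]
exp(-0.1492*8) = 0.3031280; exp(-0.3113*8) = 0.08287681
N_B = 0.1492 * 963438 / (0.3113 - 0.1492) * (0.3031280 - 0.08287681)
N_B = 195312

195312


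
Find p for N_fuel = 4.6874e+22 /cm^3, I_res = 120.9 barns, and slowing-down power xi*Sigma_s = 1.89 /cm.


p = exp(-N * I * 1e-24 / (xi*Sigma_s))
p = exp(-4.6874e+22 * 120.9 * 1e-24 / 1.89)
p = 0.049864

0.049864


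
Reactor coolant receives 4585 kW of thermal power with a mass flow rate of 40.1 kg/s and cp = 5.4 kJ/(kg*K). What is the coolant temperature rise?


dT = Q / (m_dot * cp)
dT = 4585 / (40.1 * 5.4)
dT = 21.174 C

21.174


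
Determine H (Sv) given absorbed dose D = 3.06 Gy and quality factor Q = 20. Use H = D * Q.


H = D * Q
H = 3.06 * 20
H = 61.200 Sv

61.200


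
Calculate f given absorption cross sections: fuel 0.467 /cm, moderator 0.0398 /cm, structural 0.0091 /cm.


f = Sigma_a_fuel / (Sigma_a_fuel + Sigma_a_mod + Sigma_a_other)
f = 0.467 / (0.467 + 0.0398 + 0.0091)
f = 0.90521

0.90521


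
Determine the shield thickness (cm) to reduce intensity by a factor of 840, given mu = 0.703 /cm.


x = ln(factor) / mu
x = ln(840) / 0.703
x = 9.5781 cm

9.5781


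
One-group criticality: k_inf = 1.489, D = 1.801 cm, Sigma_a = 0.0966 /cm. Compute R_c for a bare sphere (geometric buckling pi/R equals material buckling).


L^2 = D / Sigma_a = 1.801 / 0.0966 = 18.64389 cm^2
B_m^2 = (k_inf - 1) / L^2 = (1.489 - 1) / 18.64389 = 0.02622843 /cm^2
For a bare sphere: B_g = pi/R, so R_c = pi / sqrt(B_m^2)
R_c = pi / sqrt(0.02622843) = 19.398 cm

19.398


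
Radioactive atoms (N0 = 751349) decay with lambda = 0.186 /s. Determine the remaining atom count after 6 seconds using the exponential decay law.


N = N0 * exp(-lambda * t)
N = 751349 * exp(-0.186 * 6)
N = 246133

246133


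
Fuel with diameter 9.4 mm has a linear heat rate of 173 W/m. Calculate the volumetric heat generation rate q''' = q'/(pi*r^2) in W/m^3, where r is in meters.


r = D / 2 / 1000 = 9.4 / 2 / 1000 = 0.0047 m
q''' = q' / (pi * r^2)
q''' = 173 / (pi * 0.0047^2)
q''' = 2.4929e+06 W/m^3

2.4929e+06


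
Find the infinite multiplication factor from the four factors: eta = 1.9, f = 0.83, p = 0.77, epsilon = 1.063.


k_inf = eta * f * p * epsilon
k_inf = 1.9 * 0.83 * 0.77 * 1.063
k_inf = 1.2908

1.2908


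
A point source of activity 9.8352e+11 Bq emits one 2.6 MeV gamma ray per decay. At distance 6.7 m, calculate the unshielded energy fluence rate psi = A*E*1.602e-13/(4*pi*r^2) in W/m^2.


psi = A * E * 1.602e-13 / (4*pi*r^2)
psi = 9.8352e+11 * 2.6 * 1.602e-13 / (4*pi*6.7^2)
psi = 7.2621e-04 W/m^2

7.2621e-04
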